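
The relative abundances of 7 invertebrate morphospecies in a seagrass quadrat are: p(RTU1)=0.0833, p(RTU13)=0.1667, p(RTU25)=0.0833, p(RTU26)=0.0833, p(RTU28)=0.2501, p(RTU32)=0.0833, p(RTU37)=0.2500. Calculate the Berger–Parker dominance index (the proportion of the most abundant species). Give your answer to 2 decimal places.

The largest proportion is 0.2501, i.e. d = 0.25 to 2 decimal places.

0.25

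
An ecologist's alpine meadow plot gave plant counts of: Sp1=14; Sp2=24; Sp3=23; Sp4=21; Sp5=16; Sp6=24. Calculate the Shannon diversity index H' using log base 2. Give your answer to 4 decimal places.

2.5565

Total N = 14+24+23+21+16+24 = 122, so the proportions are 0.114754, 0.196721, 0.188525, 0.172131, 0.131148, 0.196721 (working shown to 6 dp, full precision carried).
Each pᵢ log₂ pᵢ term: 0.114754×(-3.123382)=-0.358421, 0.196721×(-2.345775)=-0.461464, 0.188525×(-2.407175)=-0.453812, 0.172131×(-2.538420)=-0.436941, 0.131148×(-2.930737)=-0.384359, 0.196721×(-2.345775)=-0.461464.
Sum = -2.556461, so H' = 2.5565.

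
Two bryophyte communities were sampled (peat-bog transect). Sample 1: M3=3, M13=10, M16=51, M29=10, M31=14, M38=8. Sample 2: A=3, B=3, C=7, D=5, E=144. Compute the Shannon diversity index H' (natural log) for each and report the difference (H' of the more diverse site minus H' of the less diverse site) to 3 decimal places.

0.908

Sample 1: N=96, proportions 0.03125, 0.10417, 0.53125, 0.10417, 0.14583, 0.08333, giving H' = 1.40338 (working shown to 5 dp, full precision carried).
Sample 2: N=162, proportions 0.01852, 0.01852, 0.04321, 0.03086, 0.88889, giving H' = 0.49554.
Difference = |1.40338 − 0.49554| = 0.90784, i.e. 0.908 to 3 decimal places.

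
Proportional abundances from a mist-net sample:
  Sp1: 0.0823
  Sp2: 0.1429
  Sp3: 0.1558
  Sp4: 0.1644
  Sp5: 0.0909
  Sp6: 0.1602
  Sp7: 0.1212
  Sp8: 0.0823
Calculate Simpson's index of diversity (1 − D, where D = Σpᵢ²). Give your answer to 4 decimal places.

0.8661

D = 0.0823² + 0.1429² + 0.1558² + 0.1644² + 0.0909² + 0.1602² + 0.1212² + 0.0823² = 0.006773 + 0.020420 + 0.024274 + 0.027027 + 0.008263 + 0.025664 + 0.014689 + 0.006773 = 0.133884 (working shown to 6 dp, full precision carried).
So 1 − D = 0.866116, i.e. 0.8661 to 4 decimal places.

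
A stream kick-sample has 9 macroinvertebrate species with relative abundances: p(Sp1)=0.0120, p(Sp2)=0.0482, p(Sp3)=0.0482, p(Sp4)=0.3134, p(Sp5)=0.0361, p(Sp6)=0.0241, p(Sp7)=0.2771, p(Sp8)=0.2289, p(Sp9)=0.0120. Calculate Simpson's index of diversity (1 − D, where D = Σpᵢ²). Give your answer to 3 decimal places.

0.766

D = 0.012² + 0.0482² + 0.0482² + 0.3134² + 0.0361² + 0.0241² + 0.2771² + 0.2289² + 0.012² = 0.00014 + 0.00232 + 0.00232 + 0.09822 + 0.00130 + 0.00058 + 0.07678 + 0.05240 + 0.00014 = 0.23422 (working shown to 5 dp, full precision carried).
So 1 − D = 0.76578, i.e. 0.766 to 3 decimal places.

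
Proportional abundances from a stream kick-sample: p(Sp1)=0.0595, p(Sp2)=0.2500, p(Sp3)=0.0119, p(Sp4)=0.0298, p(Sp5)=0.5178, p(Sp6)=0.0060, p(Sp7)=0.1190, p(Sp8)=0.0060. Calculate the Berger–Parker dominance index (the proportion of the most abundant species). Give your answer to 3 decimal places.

0.518

The largest proportion is 0.5178, i.e. d = 0.518 to 3 decimal places.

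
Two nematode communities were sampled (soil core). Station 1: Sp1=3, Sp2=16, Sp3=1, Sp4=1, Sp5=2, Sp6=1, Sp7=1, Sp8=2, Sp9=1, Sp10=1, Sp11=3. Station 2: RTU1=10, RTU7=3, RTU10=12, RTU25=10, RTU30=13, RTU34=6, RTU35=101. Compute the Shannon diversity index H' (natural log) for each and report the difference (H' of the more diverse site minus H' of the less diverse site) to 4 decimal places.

0.5459

Station 1: N=32, proportions 0.09375, 0.5, 0.03125, 0.03125, 0.0625, 0.03125, 0.03125, 0.0625, 0.03125, 0.03125, 0.09375, giving H' = 1.7868083 (working shown to 7 dp, full precision carried).
Station 2: N=155, proportions 0.0645161, 0.0193548, 0.0774194, 0.0645161, 0.083871, 0.0387097, 0.6516129, giving H' = 1.2409187.
Difference = |1.7868083 − 1.2409187| = 0.5458896, i.e. 0.5459 to 4 decimal places.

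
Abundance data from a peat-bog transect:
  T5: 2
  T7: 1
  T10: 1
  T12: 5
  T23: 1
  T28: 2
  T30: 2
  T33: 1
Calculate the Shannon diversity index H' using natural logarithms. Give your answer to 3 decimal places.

1.894

Total N = 2+1+1+5+1+2+2+1 = 15, so the proportions are 0.13333, 0.06667, 0.06667, 0.33333, 0.06667, 0.13333, 0.13333, 0.06667 (working shown to 5 dp, full precision carried).
Each pᵢ ln pᵢ term: 0.13333×(-2.01490)=-0.26865, 0.06667×(-2.70805)=-0.18054, 0.06667×(-2.70805)=-0.18054, 0.33333×(-1.09861)=-0.36620, 0.06667×(-2.70805)=-0.18054, 0.13333×(-2.01490)=-0.26865, 0.13333×(-2.01490)=-0.26865, 0.06667×(-2.70805)=-0.18054.
Sum = -1.89431, so H' = 1.894.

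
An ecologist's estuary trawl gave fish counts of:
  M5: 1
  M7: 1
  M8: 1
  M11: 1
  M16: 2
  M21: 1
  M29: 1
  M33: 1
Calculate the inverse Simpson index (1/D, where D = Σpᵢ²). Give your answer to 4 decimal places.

Total N = 1+1+1+1+2+1+1+1 = 9, so the proportions are 0.11111111, 0.11111111, 0.11111111, 0.11111111, 0.22222222, 0.11111111, 0.11111111, 0.11111111 (working shown to 8 dp, full precision carried).
D = 0.11111111² + 0.11111111² + 0.11111111² + 0.11111111² + 0.22222222² + 0.11111111² + 0.11111111² + 0.11111111² = 0.01234568 + 0.01234568 + 0.01234568 + 0.01234568 + 0.04938272 + 0.01234568 + 0.01234568 + 0.01234568 = 0.13580247.
So 1/D = 7.363636, i.e. 7.3636 to 4 decimal places.

7.3636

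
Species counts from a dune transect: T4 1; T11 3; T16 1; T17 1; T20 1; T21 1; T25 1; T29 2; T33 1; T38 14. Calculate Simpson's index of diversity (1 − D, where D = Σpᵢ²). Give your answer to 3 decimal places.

0.680

Total N = 1+3+1+1+1+1+1+2+1+14 = 26, so the proportions are 0.03846, 0.11538, 0.03846, 0.03846, 0.03846, 0.03846, 0.03846, 0.07692, 0.03846, 0.53846 (working shown to 5 dp, full precision carried).
D = 0.03846² + 0.11538² + 0.03846² + 0.03846² + 0.03846² + 0.03846² + 0.03846² + 0.07692² + 0.03846² + 0.53846² = 0.00148 + 0.01331 + 0.00148 + 0.00148 + 0.00148 + 0.00148 + 0.00148 + 0.00592 + 0.00148 + 0.28994 = 0.31953.
So 1 − D = 0.68047, i.e. 0.680 to 3 decimal places.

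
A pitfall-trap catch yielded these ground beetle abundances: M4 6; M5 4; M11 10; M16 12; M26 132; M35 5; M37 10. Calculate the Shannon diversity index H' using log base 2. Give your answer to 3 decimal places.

1.481

Total N = 6+4+10+12+132+5+10 = 179, so the proportions are 0.03352, 0.02235, 0.05587, 0.06704, 0.73743, 0.02793, 0.05587 (working shown to 5 dp, full precision carried).
Each pᵢ log₂ pᵢ term: 0.03352×(-4.89885)=-0.16421, 0.02235×(-5.48382)=-0.12254, 0.05587×(-4.16189)=-0.23251, 0.06704×(-3.89885)=-0.26138, 0.73743×(-0.43942)=-0.32404, 0.02793×(-5.16189)=-0.14419, 0.05587×(-4.16189)=-0.23251.
Sum = -1.48137, so H' = 1.481.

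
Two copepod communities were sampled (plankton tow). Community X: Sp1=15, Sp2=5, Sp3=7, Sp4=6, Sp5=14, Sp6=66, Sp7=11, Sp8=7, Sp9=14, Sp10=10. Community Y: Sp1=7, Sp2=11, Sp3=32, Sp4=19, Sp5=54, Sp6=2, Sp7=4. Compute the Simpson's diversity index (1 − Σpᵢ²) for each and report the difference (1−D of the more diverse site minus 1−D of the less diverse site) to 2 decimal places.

Community X: N=155, proportions 0.0968, 0.0323, 0.0452, 0.0387, 0.0903, 0.4258, 0.071, 0.0452, 0.0903, 0.0645, giving 1−D = 0.7772 (working shown to 4 dp, full precision carried).
Community Y: N=129, proportions 0.0543, 0.0853, 0.2481, 0.1473, 0.4186, 0.0155, 0.031, giving 1−D = 0.7301.
Difference = |0.7772 − 0.7301| = 0.0471, i.e. 0.05 to 2 decimal places.

0.05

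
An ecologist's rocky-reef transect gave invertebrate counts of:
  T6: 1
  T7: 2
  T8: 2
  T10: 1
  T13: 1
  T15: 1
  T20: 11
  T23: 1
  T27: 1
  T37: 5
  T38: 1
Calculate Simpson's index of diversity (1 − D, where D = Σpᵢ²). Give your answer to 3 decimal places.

0.779

Total N = 1+2+2+1+1+1+11+1+1+5+1 = 27, so the proportions are 0.03704, 0.07407, 0.07407, 0.03704, 0.03704, 0.03704, 0.40741, 0.03704, 0.03704, 0.18519, 0.03704 (working shown to 5 dp, full precision carried).
D = 0.03704² + 0.07407² + 0.07407² + 0.03704² + 0.03704² + 0.03704² + 0.40741² + 0.03704² + 0.03704² + 0.18519² + 0.03704² = 0.00137 + 0.00549 + 0.00549 + 0.00137 + 0.00137 + 0.00137 + 0.16598 + 0.00137 + 0.00137 + 0.03429 + 0.00137 = 0.22085.
So 1 − D = 0.77915, i.e. 0.779 to 3 decimal places.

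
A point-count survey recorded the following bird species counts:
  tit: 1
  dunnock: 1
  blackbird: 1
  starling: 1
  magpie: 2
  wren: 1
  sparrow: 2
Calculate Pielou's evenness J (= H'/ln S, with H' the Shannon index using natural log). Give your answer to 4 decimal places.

Total N = 1+1+1+1+2+1+2 = 9, so the proportions are 0.111111, 0.111111, 0.111111, 0.111111, 0.222222, 0.111111, 0.222222 (working shown to 6 dp, full precision carried).
H' = −Σ pᵢ ln pᵢ = −((-0.244136) + (-0.244136) + (-0.244136) + (-0.244136) + (-0.334239) + (-0.244136) + (-0.334239)) = 1.889159.
With S = 7 species, ln S = 1.945910, so J = 1.889159/1.945910 = 0.970836, i.e. 0.9708 to 4 decimal places.

0.9708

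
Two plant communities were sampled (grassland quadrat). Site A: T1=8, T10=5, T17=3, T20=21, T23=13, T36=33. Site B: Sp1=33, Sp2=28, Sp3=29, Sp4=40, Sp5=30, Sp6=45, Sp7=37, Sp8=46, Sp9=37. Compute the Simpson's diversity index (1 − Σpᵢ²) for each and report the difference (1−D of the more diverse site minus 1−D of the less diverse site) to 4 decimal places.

Site A: N=83, proportions 0.096386, 0.060241, 0.036145, 0.253012, 0.156627, 0.39759, giving 1−D = 0.739149 (working shown to 6 dp, full precision carried).
Site B: N=325, proportions 0.101538, 0.086154, 0.089231, 0.123077, 0.092308, 0.138462, 0.113846, 0.141538, 0.113846, giving 1−D = 0.885510.
Difference = |0.739149 − 0.885510| = 0.146361, i.e. 0.1464 to 4 decimal places.

0.1464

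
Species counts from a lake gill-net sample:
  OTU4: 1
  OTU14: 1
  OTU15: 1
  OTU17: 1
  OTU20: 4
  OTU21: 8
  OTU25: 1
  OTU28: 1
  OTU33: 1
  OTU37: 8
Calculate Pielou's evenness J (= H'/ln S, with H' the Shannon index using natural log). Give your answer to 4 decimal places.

Total N = 1+1+1+1+4+8+1+1+1+8 = 27, so the proportions are 0.037037, 0.037037, 0.037037, 0.037037, 0.148148, 0.296296, 0.037037, 0.037037, 0.037037, 0.296296 (working shown to 6 dp, full precision carried).
H' = −Σ pᵢ ln pᵢ = −((-0.122068) + (-0.122068) + (-0.122068) + (-0.122068) + (-0.282895) + (-0.360413) + (-0.122068) + (-0.122068) + (-0.122068) + (-0.360413)) = 1.858198.
With S = 10 species, ln S = 2.302585, so J = 1.858198/2.302585 = 0.807005, i.e. 0.8070 to 4 decimal places.

0.8070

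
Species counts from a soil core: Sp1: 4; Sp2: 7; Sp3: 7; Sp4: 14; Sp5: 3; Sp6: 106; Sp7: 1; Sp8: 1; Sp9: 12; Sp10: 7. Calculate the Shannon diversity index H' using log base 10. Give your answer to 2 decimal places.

0.57

Total N = 4+7+7+14+3+106+1+1+12+7 = 162, so the proportions are 0.0247, 0.0432, 0.0432, 0.0864, 0.0185, 0.6543, 0.0062, 0.0062, 0.0741, 0.0432 (working shown to 4 dp, full precision carried).
Each pᵢ log₁₀ pᵢ term: 0.0247×(-1.6075)=-0.0397, 0.0432×(-1.3644)=-0.0590, 0.0432×(-1.3644)=-0.0590, 0.0864×(-1.0634)=-0.0919, 0.0185×(-1.7324)=-0.0321, 0.6543×(-0.1842)=-0.1205, 0.0062×(-2.2095)=-0.0136, 0.0062×(-2.2095)=-0.0136, 0.0741×(-1.1303)=-0.0837, 0.0432×(-1.3644)=-0.0590.
Sum = -0.5721, so H' = 0.57.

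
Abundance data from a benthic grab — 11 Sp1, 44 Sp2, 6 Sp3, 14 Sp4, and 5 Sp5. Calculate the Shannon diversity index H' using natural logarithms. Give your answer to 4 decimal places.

Total N = 11+44+6+14+5 = 80, so the proportions are 0.1375, 0.55, 0.075, 0.175, 0.0625 (working shown to 6 dp, full precision carried).
Each pᵢ ln pᵢ term: 0.1375×(-1.984131)=-0.272818, 0.55×(-0.597837)=-0.328810, 0.075×(-2.590267)=-0.194270, 0.175×(-1.742969)=-0.305020, 0.0625×(-2.772589)=-0.173287.
Sum = -1.274205, so H' = 1.2742.

1.2742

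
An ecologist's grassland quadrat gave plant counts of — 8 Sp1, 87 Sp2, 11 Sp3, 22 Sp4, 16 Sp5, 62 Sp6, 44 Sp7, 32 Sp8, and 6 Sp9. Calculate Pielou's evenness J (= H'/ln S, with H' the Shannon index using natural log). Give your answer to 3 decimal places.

0.858

Total N = 8+87+11+22+16+62+44+32+6 = 288, so the proportions are 0.02778, 0.30208, 0.03819, 0.07639, 0.05556, 0.21528, 0.15278, 0.11111, 0.02083 (working shown to 5 dp, full precision carried).
H' = −Σ pᵢ ln pᵢ = −((-0.09954) + (-0.36161) + (-0.12471) + (-0.19647) + (-0.16058) + (-0.33063) + (-0.28703) + (-0.24414) + (-0.08065)) = 1.88535.
With S = 9 species, ln S = 2.19722, so J = 1.88535/2.19722 = 0.85806, i.e. 0.858 to 3 decimal places.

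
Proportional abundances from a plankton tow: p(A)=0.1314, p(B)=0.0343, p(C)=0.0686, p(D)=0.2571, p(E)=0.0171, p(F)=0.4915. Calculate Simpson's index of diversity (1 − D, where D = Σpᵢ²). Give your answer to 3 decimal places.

0.669

D = 0.1314² + 0.0343² + 0.0686² + 0.2571² + 0.0171² + 0.4915² = 0.01727 + 0.00118 + 0.00471 + 0.06610 + 0.00029 + 0.24157 = 0.33111 (working shown to 5 dp, full precision carried).
So 1 − D = 0.66889, i.e. 0.669 to 3 decimal places.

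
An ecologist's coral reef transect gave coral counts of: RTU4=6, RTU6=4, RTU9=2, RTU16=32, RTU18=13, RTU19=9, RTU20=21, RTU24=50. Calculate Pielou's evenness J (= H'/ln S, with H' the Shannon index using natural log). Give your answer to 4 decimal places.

Total N = 6+4+2+32+13+9+21+50 = 137, so the proportions are 0.043796, 0.029197, 0.014599, 0.233577, 0.094891, 0.065693, 0.153285, 0.364964 (working shown to 6 dp, full precision carried).
H' = −Σ pᵢ ln pᵢ = −((-0.137002) + (-0.103173) + (-0.061706) + (-0.339678) + (-0.223470) + (-0.178867) + (-0.287479) + (-0.367868)) = 1.699243.
With S = 8 species, ln S = 2.079442, so J = 1.699243/2.079442 = 0.817163, i.e. 0.8172 to 4 decimal places.

0.8172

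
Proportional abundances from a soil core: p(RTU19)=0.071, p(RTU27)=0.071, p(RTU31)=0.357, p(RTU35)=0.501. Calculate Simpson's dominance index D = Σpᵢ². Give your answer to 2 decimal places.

D = 0.071² + 0.071² + 0.357² + 0.501² = 0.0050 + 0.0050 + 0.1274 + 0.2510 = 0.3885 (working shown to 4 dp, full precision carried).
To 2 decimal places, D = 0.39.

0.39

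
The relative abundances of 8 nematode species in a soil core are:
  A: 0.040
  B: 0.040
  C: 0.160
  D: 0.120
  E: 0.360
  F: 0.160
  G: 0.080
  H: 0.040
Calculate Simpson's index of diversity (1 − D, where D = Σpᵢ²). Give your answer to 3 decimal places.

0.794

D = 0.04² + 0.04² + 0.16² + 0.12² + 0.36² + 0.16² + 0.08² + 0.04² = 0.00160 + 0.00160 + 0.02560 + 0.01440 + 0.12960 + 0.02560 + 0.00640 + 0.00160 = 0.20640 (working shown to 5 dp, full precision carried).
So 1 − D = 0.79360, i.e. 0.794 to 3 decimal places.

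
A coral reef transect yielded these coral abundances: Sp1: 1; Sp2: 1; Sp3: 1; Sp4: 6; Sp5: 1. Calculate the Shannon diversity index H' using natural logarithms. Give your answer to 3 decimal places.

Total N = 1+1+1+6+1 = 10, so the proportions are 0.1, 0.1, 0.1, 0.6, 0.1 (working shown to 5 dp, full precision carried).
Each pᵢ ln pᵢ term: 0.1×(-2.30259)=-0.23026, 0.1×(-2.30259)=-0.23026, 0.1×(-2.30259)=-0.23026, 0.6×(-0.51083)=-0.30650, 0.1×(-2.30259)=-0.23026.
Sum = -1.22753, so H' = 1.228.

1.228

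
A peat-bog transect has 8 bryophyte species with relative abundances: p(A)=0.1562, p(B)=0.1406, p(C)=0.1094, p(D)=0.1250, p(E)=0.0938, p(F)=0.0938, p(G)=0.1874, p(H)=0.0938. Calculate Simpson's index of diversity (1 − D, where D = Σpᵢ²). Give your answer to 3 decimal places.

D = 0.1562² + 0.1406² + 0.1094² + 0.125² + 0.0938² + 0.0938² + 0.1874² + 0.0938² = 0.02440 + 0.01977 + 0.01197 + 0.01562 + 0.00880 + 0.00880 + 0.03512 + 0.00880 = 0.13327 (working shown to 5 dp, full precision carried).
So 1 − D = 0.86673, i.e. 0.867 to 3 decimal places.

0.867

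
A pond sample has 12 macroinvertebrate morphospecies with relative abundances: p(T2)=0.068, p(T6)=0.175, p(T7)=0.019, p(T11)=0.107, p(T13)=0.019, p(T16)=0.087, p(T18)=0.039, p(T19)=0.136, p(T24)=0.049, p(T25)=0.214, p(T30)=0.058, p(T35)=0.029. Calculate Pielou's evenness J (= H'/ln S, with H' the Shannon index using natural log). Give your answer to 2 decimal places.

H' = −Σ pᵢ ln pᵢ = −((-0.1828) + (-0.3050) + (-0.0753) + (-0.2391) + (-0.0753) + (-0.2124) + (-0.1265) + (-0.2713) + (-0.1478) + (-0.3299) + (-0.1651) + (-0.1027)) = 2.2334 (working shown to 4 dp, full precision carried).
With S = 12 species, ln S = 2.4849, so J = 2.2334/2.4849 = 0.8988, i.e. 0.90 to 2 decimal places.

0.90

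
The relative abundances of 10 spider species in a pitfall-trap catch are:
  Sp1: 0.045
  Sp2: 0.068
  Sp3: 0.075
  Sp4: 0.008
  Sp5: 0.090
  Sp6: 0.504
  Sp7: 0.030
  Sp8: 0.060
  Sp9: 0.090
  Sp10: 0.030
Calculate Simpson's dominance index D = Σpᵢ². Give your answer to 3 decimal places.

0.288

D = 0.045² + 0.068² + 0.075² + 0.008² + 0.09² + 0.504² + 0.03² + 0.06² + 0.09² + 0.03² = 0.00202 + 0.00462 + 0.00562 + 0.00006 + 0.00810 + 0.25402 + 0.00090 + 0.00360 + 0.00810 + 0.00090 = 0.28795 (working shown to 5 dp, full precision carried).
To 3 decimal places, D = 0.288.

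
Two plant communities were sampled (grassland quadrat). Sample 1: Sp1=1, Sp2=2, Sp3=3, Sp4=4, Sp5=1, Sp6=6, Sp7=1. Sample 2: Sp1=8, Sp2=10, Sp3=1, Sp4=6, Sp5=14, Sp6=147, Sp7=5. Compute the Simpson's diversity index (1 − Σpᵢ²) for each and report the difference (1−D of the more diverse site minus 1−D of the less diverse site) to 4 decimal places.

Sample 1: N=18, proportions 0.0555556, 0.1111111, 0.1666667, 0.2222222, 0.0555556, 0.3333333, 0.0555556, giving 1−D = 0.7901235 (working shown to 7 dp, full precision carried).
Sample 2: N=191, proportions 0.0418848, 0.052356, 0.0052356, 0.0314136, 0.0732984, 0.7696335, 0.026178, giving 1−D = 0.3960966.
Difference = |0.7901235 − 0.3960966| = 0.3940269, i.e. 0.3940 to 4 decimal places.

0.3940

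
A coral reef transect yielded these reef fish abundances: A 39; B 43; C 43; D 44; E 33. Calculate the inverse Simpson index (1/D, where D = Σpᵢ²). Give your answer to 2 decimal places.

Total N = 39+43+43+44+33 = 202, so the proportions are 0.193069, 0.212871, 0.212871, 0.217822, 0.163366 (working shown to 6 dp, full precision carried).
D = 0.193069² + 0.212871² + 0.212871² + 0.217822² + 0.163366² = 0.037276 + 0.045314 + 0.045314 + 0.047446 + 0.026689 = 0.202039.
So 1/D = 4.9495, i.e. 4.95 to 2 decimal places.

4.95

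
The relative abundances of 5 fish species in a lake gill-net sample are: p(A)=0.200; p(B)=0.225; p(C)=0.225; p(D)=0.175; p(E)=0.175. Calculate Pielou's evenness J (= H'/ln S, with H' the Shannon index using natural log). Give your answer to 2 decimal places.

H' = −Σ pᵢ ln pᵢ = −((-0.3219) + (-0.3356) + (-0.3356) + (-0.3050) + (-0.3050)) = 1.6032 (working shown to 4 dp, full precision carried).
With S = 5 species, ln S = 1.6094, so J = 1.6032/1.6094 = 0.9961, i.e. 1.00 to 2 decimal places.

1.00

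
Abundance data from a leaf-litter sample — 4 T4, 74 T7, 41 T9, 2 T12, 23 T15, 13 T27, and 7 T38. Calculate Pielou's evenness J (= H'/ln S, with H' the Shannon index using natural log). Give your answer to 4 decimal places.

0.7508

Total N = 4+74+41+2+23+13+7 = 164, so the proportions are 0.02439, 0.45122, 0.25, 0.012195, 0.140244, 0.079268, 0.042683 (working shown to 6 dp, full precision carried).
H' = −Σ pᵢ ln pᵢ = −((-0.090575) + (-0.359081) + (-0.346574) + (-0.053740) + (-0.275491) + (-0.200939) + (-0.134620)) = 1.461020.
With S = 7 species, ln S = 1.945910, so J = 1.461020/1.945910 = 0.750816, i.e. 0.7508 to 4 decimal places.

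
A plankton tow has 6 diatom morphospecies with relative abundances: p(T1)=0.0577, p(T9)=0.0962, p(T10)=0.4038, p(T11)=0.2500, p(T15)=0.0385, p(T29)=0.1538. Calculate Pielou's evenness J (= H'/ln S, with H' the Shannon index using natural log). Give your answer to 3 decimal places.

0.846

H' = −Σ pᵢ ln pᵢ = −((-0.16459) + (-0.22524) + (-0.36618) + (-0.34657) + (-0.12540) + (-0.28793)) = 1.51591 (working shown to 5 dp, full precision carried).
With S = 6 species, ln S = 1.79176, so J = 1.51591/1.79176 = 0.84604, i.e. 0.846 to 3 decimal places.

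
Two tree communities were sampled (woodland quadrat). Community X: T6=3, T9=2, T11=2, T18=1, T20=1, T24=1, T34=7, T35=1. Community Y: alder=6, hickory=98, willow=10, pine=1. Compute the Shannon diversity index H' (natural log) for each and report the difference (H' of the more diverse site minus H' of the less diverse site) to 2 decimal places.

1.25

Community X: N=18, proportions 0.1667, 0.1111, 0.1111, 0.0556, 0.0556, 0.0556, 0.3889, 0.0556, giving H' = 1.7965 (working shown to 4 dp, full precision carried).
Community Y: N=115, proportions 0.0522, 0.8522, 0.087, 0.0087, giving H' = 0.5440.
Difference = |1.7965 − 0.5440| = 1.2525, i.e. 1.25 to 2 decimal places.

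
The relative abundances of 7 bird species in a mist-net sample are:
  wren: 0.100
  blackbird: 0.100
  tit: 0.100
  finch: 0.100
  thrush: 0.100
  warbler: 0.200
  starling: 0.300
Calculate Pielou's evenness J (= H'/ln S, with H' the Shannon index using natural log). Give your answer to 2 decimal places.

H' = −Σ pᵢ ln pᵢ = −((-0.2303) + (-0.2303) + (-0.2303) + (-0.2303) + (-0.2303) + (-0.3219) + (-0.3612)) = 1.8344 (working shown to 4 dp, full precision carried).
With S = 7 species, ln S = 1.9459, so J = 1.8344/1.9459 = 0.9427, i.e. 0.94 to 2 decimal places.

0.94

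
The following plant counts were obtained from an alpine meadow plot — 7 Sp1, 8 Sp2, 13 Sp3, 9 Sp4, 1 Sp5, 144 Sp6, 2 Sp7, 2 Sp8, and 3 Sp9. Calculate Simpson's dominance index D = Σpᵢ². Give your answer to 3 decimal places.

Total N = 7+8+13+9+1+144+2+2+3 = 189, so the proportions are 0.03704, 0.04233, 0.06878, 0.04762, 0.00529, 0.7619, 0.01058, 0.01058, 0.01587 (working shown to 5 dp, full precision carried).
D = 0.03704² + 0.04233² + 0.06878² + 0.04762² + 0.00529² + 0.7619² + 0.01058² + 0.01058² + 0.01587² = 0.00137 + 0.00179 + 0.00473 + 0.00227 + 0.00003 + 0.58050 + 0.00011 + 0.00011 + 0.00025 = 0.59116.
To 3 decimal places, D = 0.591.

0.591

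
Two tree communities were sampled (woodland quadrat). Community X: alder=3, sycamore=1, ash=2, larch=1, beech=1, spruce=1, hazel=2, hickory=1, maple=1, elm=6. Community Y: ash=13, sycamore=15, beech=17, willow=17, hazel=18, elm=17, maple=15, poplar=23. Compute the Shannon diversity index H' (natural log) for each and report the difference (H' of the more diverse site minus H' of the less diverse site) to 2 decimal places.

Community X: N=19, proportions 0.1579, 0.0526, 0.1053, 0.0526, 0.0526, 0.0526, 0.1053, 0.0526, 0.0526, 0.3158, giving H' = 2.0592 (working shown to 4 dp, full precision carried).
Community Y: N=135, proportions 0.0963, 0.1111, 0.1259, 0.1259, 0.1333, 0.1259, 0.1111, 0.1704, giving H' = 2.0666.
Difference = |2.0592 − 2.0666| = 0.0074, i.e. 0.01 to 2 decimal places.

0.01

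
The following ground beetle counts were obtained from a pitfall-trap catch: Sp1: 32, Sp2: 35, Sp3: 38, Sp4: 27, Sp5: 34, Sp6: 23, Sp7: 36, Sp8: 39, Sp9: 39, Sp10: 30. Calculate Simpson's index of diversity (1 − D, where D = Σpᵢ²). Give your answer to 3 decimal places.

0.898

Total N = 32+35+38+27+34+23+36+39+39+30 = 333, so the proportions are 0.0961, 0.10511, 0.11411, 0.08108, 0.1021, 0.06907, 0.10811, 0.11712, 0.11712, 0.09009 (working shown to 5 dp, full precision carried).
D = 0.0961² + 0.10511² + 0.11411² + 0.08108² + 0.1021² + 0.06907² + 0.10811² + 0.11712² + 0.11712² + 0.09009² = 0.00923 + 0.01105 + 0.01302 + 0.00657 + 0.01042 + 0.00477 + 0.01169 + 0.01372 + 0.01372 + 0.00812 = 0.10231.
So 1 − D = 0.89769, i.e. 0.898 to 3 decimal places.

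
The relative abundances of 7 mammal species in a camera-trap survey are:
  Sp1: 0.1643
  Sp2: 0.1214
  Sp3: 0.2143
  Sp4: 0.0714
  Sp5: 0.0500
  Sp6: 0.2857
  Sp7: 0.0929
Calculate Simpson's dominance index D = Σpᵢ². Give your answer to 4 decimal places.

0.1855

D = 0.1643² + 0.1214² + 0.2143² + 0.0714² + 0.05² + 0.2857² + 0.0929² = 0.026994 + 0.014738 + 0.045924 + 0.005098 + 0.002500 + 0.081624 + 0.008630 = 0.185510 (working shown to 6 dp, full precision carried).
To 4 decimal places, D = 0.1855.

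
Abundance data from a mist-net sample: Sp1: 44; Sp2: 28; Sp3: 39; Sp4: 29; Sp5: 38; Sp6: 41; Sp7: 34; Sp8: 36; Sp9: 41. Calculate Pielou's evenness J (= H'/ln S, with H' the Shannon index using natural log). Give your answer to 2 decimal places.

Total N = 44+28+39+29+38+41+34+36+41 = 330, so the proportions are 0.1333, 0.0848, 0.1182, 0.0879, 0.1152, 0.1242, 0.103, 0.1091, 0.1242 (working shown to 4 dp, full precision carried).
H' = −Σ pᵢ ln pᵢ = −((-0.2687) + (-0.2093) + (-0.2524) + (-0.2137) + (-0.2489) + (-0.2591) + (-0.2342) + (-0.2417) + (-0.2591)) = 2.1870.
With S = 9 species, ln S = 2.1972, so J = 2.1870/2.1972 = 0.9954, i.e. 1.00 to 2 decimal places.

1.00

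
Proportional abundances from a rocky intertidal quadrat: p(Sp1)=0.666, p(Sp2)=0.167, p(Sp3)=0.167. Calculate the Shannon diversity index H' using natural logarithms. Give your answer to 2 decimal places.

Each pᵢ ln pᵢ term (working shown to 4 dp, full precision carried): 0.666×(-0.4065)=-0.2707, 0.167×(-1.7898)=-0.2989, 0.167×(-1.7898)=-0.2989.
Sum = -0.8685, so H' = 0.87.

0.87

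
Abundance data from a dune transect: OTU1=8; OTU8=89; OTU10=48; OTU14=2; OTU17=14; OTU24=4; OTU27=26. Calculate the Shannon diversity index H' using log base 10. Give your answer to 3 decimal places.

0.620

Total N = 8+89+48+2+14+4+26 = 191, so the proportions are 0.04188, 0.46597, 0.25131, 0.01047, 0.0733, 0.02094, 0.13613 (working shown to 5 dp, full precision carried).
Each pᵢ log₁₀ pᵢ term: 0.04188×(-1.37794)=-0.05771, 0.46597×(-0.33164)=-0.15454, 0.25131×(-0.59979)=-0.15073, 0.01047×(-1.98000)=-0.02073, 0.0733×(-1.13491)=-0.08319, 0.02094×(-1.67897)=-0.03516, 0.13613×(-0.86606)=-0.11789.
Sum = -0.61996, so H' = 0.620.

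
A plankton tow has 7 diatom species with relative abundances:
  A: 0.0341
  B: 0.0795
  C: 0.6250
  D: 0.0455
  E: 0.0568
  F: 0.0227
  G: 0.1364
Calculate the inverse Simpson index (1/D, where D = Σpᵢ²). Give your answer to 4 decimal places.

2.3667

D = 0.0341² + 0.0795² + 0.625² + 0.0455² + 0.0568² + 0.0227² + 0.1364² = 0.0011628 + 0.0063203 + 0.3906250 + 0.0020703 + 0.0032262 + 0.0005153 + 0.0186050 = 0.4225248 (working shown to 7 dp, full precision carried).
So 1/D = 2.366725, i.e. 2.3667 to 4 decimal places.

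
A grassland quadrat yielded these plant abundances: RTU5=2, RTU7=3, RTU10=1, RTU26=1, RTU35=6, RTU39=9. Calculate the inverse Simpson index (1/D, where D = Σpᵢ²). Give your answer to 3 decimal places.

Total N = 2+3+1+1+6+9 = 22, so the proportions are 0.0909091, 0.1363636, 0.0454545, 0.0454545, 0.2727273, 0.4090909 (working shown to 7 dp, full precision carried).
D = 0.0909091² + 0.1363636² + 0.0454545² + 0.0454545² + 0.2727273² + 0.4090909² = 0.0082645 + 0.0185950 + 0.0020661 + 0.0020661 + 0.0743802 + 0.1673554 = 0.2727273.
So 1/D = 3.66667, i.e. 3.667 to 3 decimal places.

3.667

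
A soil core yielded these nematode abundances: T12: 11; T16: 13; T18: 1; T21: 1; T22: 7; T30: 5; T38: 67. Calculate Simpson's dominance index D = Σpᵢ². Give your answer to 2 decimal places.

0.44

Total N = 11+13+1+1+7+5+67 = 105, so the proportions are 0.1048, 0.1238, 0.0095, 0.0095, 0.0667, 0.0476, 0.6381 (working shown to 4 dp, full precision carried).
D = 0.1048² + 0.1238² + 0.0095² + 0.0095² + 0.0667² + 0.0476² + 0.6381² = 0.0110 + 0.0153 + 0.0001 + 0.0001 + 0.0044 + 0.0023 + 0.4072 = 0.4404.
To 2 decimal places, D = 0.44.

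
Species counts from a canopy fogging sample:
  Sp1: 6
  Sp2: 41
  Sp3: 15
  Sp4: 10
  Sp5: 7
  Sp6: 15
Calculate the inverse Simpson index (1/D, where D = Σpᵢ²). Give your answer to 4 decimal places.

Total N = 6+41+15+10+7+15 = 94, so the proportions are 0.06382979, 0.43617021, 0.15957447, 0.10638298, 0.07446809, 0.15957447 (working shown to 8 dp, full precision carried).
D = 0.06382979² + 0.43617021² + 0.15957447² + 0.10638298² + 0.07446809² + 0.15957447² = 0.00407424 + 0.19024445 + 0.02546401 + 0.01131734 + 0.00554550 + 0.02546401 = 0.26210955.
So 1/D = 3.815199, i.e. 3.8152 to 4 decimal places.

3.8152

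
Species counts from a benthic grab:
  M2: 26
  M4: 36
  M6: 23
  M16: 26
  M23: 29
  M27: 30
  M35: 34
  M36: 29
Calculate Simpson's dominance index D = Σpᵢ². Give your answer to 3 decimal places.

0.127

Total N = 26+36+23+26+29+30+34+29 = 233, so the proportions are 0.11159, 0.15451, 0.09871, 0.11159, 0.12446, 0.12876, 0.14592, 0.12446 (working shown to 5 dp, full precision carried).
D = 0.11159² + 0.15451² + 0.09871² + 0.11159² + 0.12446² + 0.12876² + 0.14592² + 0.12446² = 0.01245 + 0.02387 + 0.00974 + 0.01245 + 0.01549 + 0.01658 + 0.02129 + 0.01549 = 0.12737.
To 3 decimal places, D = 0.127.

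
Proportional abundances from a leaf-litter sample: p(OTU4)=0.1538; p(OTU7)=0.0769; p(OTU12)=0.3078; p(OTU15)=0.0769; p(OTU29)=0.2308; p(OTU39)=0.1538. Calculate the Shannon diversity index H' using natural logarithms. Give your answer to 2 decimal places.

Each pᵢ ln pᵢ term (working shown to 4 dp, full precision carried): 0.1538×(-1.8721)=-0.2879, 0.0769×(-2.5652)=-0.1973, 0.3078×(-1.1783)=-0.3627, 0.0769×(-2.5652)=-0.1973, 0.2308×(-1.4662)=-0.3384, 0.1538×(-1.8721)=-0.2879.
Sum = -1.6715, so H' = 1.67.

1.67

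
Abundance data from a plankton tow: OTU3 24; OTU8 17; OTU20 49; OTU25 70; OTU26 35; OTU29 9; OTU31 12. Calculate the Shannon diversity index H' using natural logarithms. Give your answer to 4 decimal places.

1.7338

Total N = 24+17+49+70+35+9+12 = 216, so the proportions are 0.111111, 0.078704, 0.226852, 0.324074, 0.162037, 0.041667, 0.055556 (working shown to 6 dp, full precision carried).
Each pᵢ ln pᵢ term: 0.111111×(-2.197225)=-0.244136, 0.078704×(-2.542065)=-0.200070, 0.226852×(-1.483458)=-0.336525, 0.324074×(-1.126783)=-0.365161, 0.162037×(-1.819930)=-0.294896, 0.041667×(-3.178054)=-0.132419, 0.055556×(-2.890372)=-0.160576.
Sum = -1.733784, so H' = 1.7338.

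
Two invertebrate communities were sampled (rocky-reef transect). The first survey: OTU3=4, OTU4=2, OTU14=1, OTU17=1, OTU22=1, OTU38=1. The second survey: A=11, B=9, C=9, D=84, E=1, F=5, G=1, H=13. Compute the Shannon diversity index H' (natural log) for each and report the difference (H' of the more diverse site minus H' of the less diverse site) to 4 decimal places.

0.3244

The first survey: N=10, proportions 0.4, 0.2, 0.1, 0.1, 0.1, 0.1, giving H' = 1.609438 (working shown to 6 dp, full precision carried).
The second survey: N=133, proportions 0.082707, 0.067669, 0.067669, 0.631579, 0.007519, 0.037594, 0.007519, 0.097744, giving H' = 1.285033.
Difference = |1.609438 − 1.285033| = 0.324405, i.e. 0.3244 to 4 decimal places.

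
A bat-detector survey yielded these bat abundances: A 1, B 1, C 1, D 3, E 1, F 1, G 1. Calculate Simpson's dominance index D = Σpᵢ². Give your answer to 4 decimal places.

0.1852

Total N = 1+1+1+3+1+1+1 = 9, so the proportions are 0.111111, 0.111111, 0.111111, 0.333333, 0.111111, 0.111111, 0.111111 (working shown to 6 dp, full precision carried).
D = 0.111111² + 0.111111² + 0.111111² + 0.333333² + 0.111111² + 0.111111² + 0.111111² = 0.012346 + 0.012346 + 0.012346 + 0.111111 + 0.012346 + 0.012346 + 0.012346 = 0.185185.
To 4 decimal places, D = 0.1852.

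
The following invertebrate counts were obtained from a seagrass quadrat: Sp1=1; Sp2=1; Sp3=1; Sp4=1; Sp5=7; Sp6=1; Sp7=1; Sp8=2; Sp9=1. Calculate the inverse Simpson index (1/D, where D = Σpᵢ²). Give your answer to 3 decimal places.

4.267

Total N = 1+1+1+1+7+1+1+2+1 = 16, so the proportions are 0.0625, 0.0625, 0.0625, 0.0625, 0.4375, 0.0625, 0.0625, 0.125, 0.0625 (working shown to 7 dp, full precision carried).
D = 0.0625² + 0.0625² + 0.0625² + 0.0625² + 0.4375² + 0.0625² + 0.0625² + 0.125² + 0.0625² = 0.0039062 + 0.0039062 + 0.0039062 + 0.0039062 + 0.1914062 + 0.0039062 + 0.0039062 + 0.0156250 + 0.0039062 = 0.2343750.
So 1/D = 4.26667, i.e. 4.267 to 3 decimal places.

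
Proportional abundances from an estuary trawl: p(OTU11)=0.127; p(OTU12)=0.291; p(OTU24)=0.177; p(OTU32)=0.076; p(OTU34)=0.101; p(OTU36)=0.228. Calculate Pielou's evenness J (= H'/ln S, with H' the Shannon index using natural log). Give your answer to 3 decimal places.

0.944

H' = −Σ pᵢ ln pᵢ = −((-0.26207) + (-0.35922) + (-0.30649) + (-0.19585) + (-0.23156) + (-0.33708)) = 1.69227 (working shown to 5 dp, full precision carried).
With S = 6 species, ln S = 1.79176, so J = 1.69227/1.79176 = 0.94448, i.e. 0.944 to 3 decimal places.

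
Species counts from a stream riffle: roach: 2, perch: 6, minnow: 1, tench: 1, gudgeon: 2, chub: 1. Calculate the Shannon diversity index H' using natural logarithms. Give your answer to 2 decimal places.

1.52

Total N = 2+6+1+1+2+1 = 13, so the proportions are 0.1538, 0.4615, 0.0769, 0.0769, 0.1538, 0.0769 (working shown to 4 dp, full precision carried).
Each pᵢ ln pᵢ term: 0.1538×(-1.8718)=-0.2880, 0.4615×(-0.7732)=-0.3569, 0.0769×(-2.5649)=-0.1973, 0.0769×(-2.5649)=-0.1973, 0.1538×(-1.8718)=-0.2880, 0.0769×(-2.5649)=-0.1973.
Sum = -1.5247, so H' = 1.52.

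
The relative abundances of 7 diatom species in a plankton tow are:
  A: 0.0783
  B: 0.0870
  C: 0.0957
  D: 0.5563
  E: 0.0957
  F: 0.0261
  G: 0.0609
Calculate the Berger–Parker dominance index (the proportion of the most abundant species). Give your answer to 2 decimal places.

The largest proportion is 0.5563, i.e. d = 0.56 to 2 decimal places.

0.56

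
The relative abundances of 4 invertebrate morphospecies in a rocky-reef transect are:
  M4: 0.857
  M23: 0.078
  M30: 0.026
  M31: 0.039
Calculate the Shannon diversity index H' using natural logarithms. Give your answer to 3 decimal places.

Each pᵢ ln pᵢ term (working shown to 5 dp, full precision carried): 0.857×(-0.15432)=-0.13225, 0.078×(-2.55105)=-0.19898, 0.026×(-3.64966)=-0.09489, 0.039×(-3.24419)=-0.12652.
Sum = -0.55265, so H' = 0.553.

0.553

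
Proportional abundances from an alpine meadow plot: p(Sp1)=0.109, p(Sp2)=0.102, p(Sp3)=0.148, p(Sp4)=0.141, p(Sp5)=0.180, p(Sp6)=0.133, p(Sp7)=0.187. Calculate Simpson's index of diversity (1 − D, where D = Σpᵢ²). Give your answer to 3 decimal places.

0.851

D = 0.109² + 0.102² + 0.148² + 0.141² + 0.18² + 0.133² + 0.187² = 0.01188 + 0.01040 + 0.02190 + 0.01988 + 0.03240 + 0.01769 + 0.03497 = 0.14913 (working shown to 5 dp, full precision carried).
So 1 − D = 0.85087, i.e. 0.851 to 3 decimal places.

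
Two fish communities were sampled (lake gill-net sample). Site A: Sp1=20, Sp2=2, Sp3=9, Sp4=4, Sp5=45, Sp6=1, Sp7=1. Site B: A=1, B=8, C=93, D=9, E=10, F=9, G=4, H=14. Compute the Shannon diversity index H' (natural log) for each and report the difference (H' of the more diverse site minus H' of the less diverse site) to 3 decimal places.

Site A: N=82, proportions 0.2439, 0.02439, 0.10976, 0.04878, 0.54878, 0.0122, 0.0122, giving H' = 1.26134 (working shown to 5 dp, full precision carried).
Site B: N=148, proportions 0.00676, 0.05405, 0.62838, 0.06081, 0.06757, 0.06081, 0.02703, 0.09459, giving H' = 1.32670.
Difference = |1.26134 − 1.32670| = 0.06536, i.e. 0.065 to 3 decimal places.

0.065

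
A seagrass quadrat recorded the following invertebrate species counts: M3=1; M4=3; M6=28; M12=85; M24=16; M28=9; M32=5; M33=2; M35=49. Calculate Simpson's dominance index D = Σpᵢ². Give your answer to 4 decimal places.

0.2751

Total N = 1+3+28+85+16+9+5+2+49 = 198, so the proportions are 0.005051, 0.015152, 0.141414, 0.429293, 0.080808, 0.045455, 0.025253, 0.010101, 0.247475 (working shown to 6 dp, full precision carried).
D = 0.005051² + 0.015152² + 0.141414² + 0.429293² + 0.080808² + 0.045455² + 0.025253² + 0.010101² + 0.247475² = 0.000026 + 0.000230 + 0.019998 + 0.184292 + 0.006530 + 0.002066 + 0.000638 + 0.000102 + 0.061244 = 0.275125.
To 4 decimal places, D = 0.2751.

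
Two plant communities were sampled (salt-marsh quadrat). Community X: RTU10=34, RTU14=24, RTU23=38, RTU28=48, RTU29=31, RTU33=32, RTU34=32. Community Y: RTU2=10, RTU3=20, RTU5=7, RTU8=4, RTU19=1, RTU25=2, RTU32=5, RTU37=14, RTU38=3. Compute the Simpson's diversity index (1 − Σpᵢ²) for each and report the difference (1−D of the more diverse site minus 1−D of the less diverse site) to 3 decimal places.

0.035

Community X: N=239, proportions 0.14226, 0.10042, 0.159, 0.20084, 0.12971, 0.13389, 0.13389, giving 1−D = 0.85139 (working shown to 5 dp, full precision carried).
Community Y: N=66, proportions 0.15152, 0.30303, 0.10606, 0.06061, 0.01515, 0.0303, 0.07576, 0.21212, 0.04545, giving 1−D = 0.81635.
Difference = |0.85139 − 0.81635| = 0.03504, i.e. 0.035 to 3 decimal places.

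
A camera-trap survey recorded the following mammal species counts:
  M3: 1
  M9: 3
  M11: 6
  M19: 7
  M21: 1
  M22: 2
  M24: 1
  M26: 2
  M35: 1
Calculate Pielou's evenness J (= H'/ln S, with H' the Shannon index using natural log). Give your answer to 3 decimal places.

0.869

Total N = 1+3+6+7+1+2+1+2+1 = 24, so the proportions are 0.04167, 0.125, 0.25, 0.29167, 0.04167, 0.08333, 0.04167, 0.08333, 0.04167 (working shown to 5 dp, full precision carried).
H' = −Σ pᵢ ln pᵢ = −((-0.13242) + (-0.25993) + (-0.34657) + (-0.35938) + (-0.13242) + (-0.20708) + (-0.13242) + (-0.20708) + (-0.13242)) = 1.90971.
With S = 9 species, ln S = 2.19722, so J = 1.90971/2.19722 = 0.86914, i.e. 0.869 to 3 decimal places.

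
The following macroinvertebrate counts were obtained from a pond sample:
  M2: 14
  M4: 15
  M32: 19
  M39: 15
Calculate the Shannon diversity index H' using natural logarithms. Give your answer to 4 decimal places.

Total N = 14+15+19+15 = 63, so the proportions are 0.222222, 0.238095, 0.301587, 0.238095 (working shown to 6 dp, full precision carried).
Each pᵢ ln pᵢ term: 0.222222×(-1.504077)=-0.334239, 0.238095×(-1.435085)=-0.341687, 0.301587×(-1.198696)=-0.361511, 0.238095×(-1.435085)=-0.341687.
Sum = -1.379124, so H' = 1.3791.

1.3791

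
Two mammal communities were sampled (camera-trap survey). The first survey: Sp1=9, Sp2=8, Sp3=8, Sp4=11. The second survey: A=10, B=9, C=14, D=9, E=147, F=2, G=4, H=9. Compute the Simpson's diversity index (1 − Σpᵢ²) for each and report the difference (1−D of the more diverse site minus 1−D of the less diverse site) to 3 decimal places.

The first survey: N=36, proportions 0.25, 0.22222, 0.22222, 0.30556, giving 1−D = 0.74537 (working shown to 5 dp, full precision carried).
The second survey: N=204, proportions 0.04902, 0.04412, 0.06863, 0.04412, 0.72059, 0.0098, 0.01961, 0.04412, giving 1−D = 0.46732.
Difference = |0.74537 − 0.46732| = 0.27805, i.e. 0.278 to 3 decimal places.

0.278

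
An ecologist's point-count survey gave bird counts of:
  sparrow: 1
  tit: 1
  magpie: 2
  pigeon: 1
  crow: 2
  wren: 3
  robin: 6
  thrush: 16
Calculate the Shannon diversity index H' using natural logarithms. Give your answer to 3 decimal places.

Total N = 1+1+2+1+2+3+6+16 = 32, so the proportions are 0.03125, 0.03125, 0.0625, 0.03125, 0.0625, 0.09375, 0.1875, 0.5 (working shown to 5 dp, full precision carried).
Each pᵢ ln pᵢ term: 0.03125×(-3.46574)=-0.10830, 0.03125×(-3.46574)=-0.10830, 0.0625×(-2.77259)=-0.17329, 0.03125×(-3.46574)=-0.10830, 0.0625×(-2.77259)=-0.17329, 0.09375×(-2.36712)=-0.22192, 0.1875×(-1.67398)=-0.31387, 0.5×(-0.69315)=-0.34657.
Sum = -1.55385, so H' = 1.554.

1.554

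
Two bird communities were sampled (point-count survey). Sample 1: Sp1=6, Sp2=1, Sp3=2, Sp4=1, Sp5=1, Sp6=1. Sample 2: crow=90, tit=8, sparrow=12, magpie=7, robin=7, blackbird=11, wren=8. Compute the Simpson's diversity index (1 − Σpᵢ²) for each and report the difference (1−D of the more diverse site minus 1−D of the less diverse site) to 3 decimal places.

0.115

Sample 1: N=12, proportions 0.5, 0.08333, 0.16667, 0.08333, 0.08333, 0.08333, giving 1−D = 0.69444 (working shown to 5 dp, full precision carried).
Sample 2: N=143, proportions 0.62937, 0.05594, 0.08392, 0.04895, 0.04895, 0.07692, 0.05594, giving 1−D = 0.57988.
Difference = |0.69444 − 0.57988| = 0.11456, i.e. 0.115 to 3 decimal places.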